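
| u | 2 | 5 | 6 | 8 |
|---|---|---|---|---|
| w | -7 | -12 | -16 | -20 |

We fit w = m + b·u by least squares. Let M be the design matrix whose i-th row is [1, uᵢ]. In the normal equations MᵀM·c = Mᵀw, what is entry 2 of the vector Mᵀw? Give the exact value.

Entry 2 ↔ basis u, so (Mᵀw)_{2} = Σᵢ (u)·wᵢ = (2)·(-7) + (5)·(-12) + (6)·(-16) + (8)·(-20) = -330.

-330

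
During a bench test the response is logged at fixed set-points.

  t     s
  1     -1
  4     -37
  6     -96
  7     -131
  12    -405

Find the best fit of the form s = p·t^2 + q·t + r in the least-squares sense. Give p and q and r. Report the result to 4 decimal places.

p = -3.0015, q = 2.2317, r = 0.2823

Entries of XᵀX: Σt^2·t^2 = 24690, Σt^2·t = 2352, Σt^2 = 246, Σt·t = 246, Σt = 30, Σ1 = 5.
Right-hand side: Σt^2·s = -68788, Σt·s = -6502, Σs = -670.
So XᵀX·[p, q, r]ᵀ = Xᵀs: [[24690, 2352, 246]; [2352, 246, 30]; [246, 30, 5]]·[p, q, r]ᵀ = [-68788, -6502, -670]ᵀ.
Inverting the 3×3 Gram matrix, [p, q, r]ᵀ = [-26410/8799, 19637/8799, 828/2933]ᵀ.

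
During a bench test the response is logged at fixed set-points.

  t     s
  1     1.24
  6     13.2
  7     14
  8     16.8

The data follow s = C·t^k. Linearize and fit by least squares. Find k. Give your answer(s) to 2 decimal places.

k = 1.26

Taking logs, ln s = k·ln t + ln C, so regress ln s on ln t.
Σln t = 5.8171, Σ(ln t)² = 11.3210, Σln s = 8.2558, Σln t·ln s = 15.6254.
Equations: 11.3210·k + 5.8171·ln C = 15.6254;  5.8171·k + 4·ln C = 8.2558.
Δ = 11.3210·4 − (5.8171)² = 11.4454; k = (15.6254·4 − 5.8171·8.2558)/11.4454 = 1.26486, ln C = (11.3210·8.2558 − 5.8171·15.6254)/11.4454 = 0.22448.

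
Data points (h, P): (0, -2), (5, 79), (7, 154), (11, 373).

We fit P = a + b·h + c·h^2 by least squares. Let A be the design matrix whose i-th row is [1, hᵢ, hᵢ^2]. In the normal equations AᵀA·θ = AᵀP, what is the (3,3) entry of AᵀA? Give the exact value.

17667

Row 3 ↔ basis h^2, column 3 ↔ basis h^2, so (AᵀA)_{3,3} = Σᵢ (h^2)·(h^2) = (0)·(0) + (25)·(25) + (49)·(49) + (121)·(121) = 17667.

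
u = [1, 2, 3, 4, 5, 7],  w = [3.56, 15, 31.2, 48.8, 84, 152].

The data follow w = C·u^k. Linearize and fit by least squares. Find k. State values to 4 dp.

k = 1.9160

Let Y = ln w. Fitting Y = k·ln u + ln C by least squares:
Over the data: Σln u = 6.7334, Σ(ln u)² = 9.9861, Σln w = 20.7607, Σln u·ln w = 27.9534.
Normal system: [[9.9861, 6.7334]; [6.7334, 6]]·[k, ln C]ᵀ = [27.9534, 20.7607]ᵀ.
Slope k = (n·Σln u·ln w − Σln u·Σln w)/(n·Σ(ln u)² − (Σln u)²) = (6·27.9534 − 6.7334·20.7607)/14.5777 = 1.91599; ln C = (Σln w − k·Σln u)/n = 1.30992.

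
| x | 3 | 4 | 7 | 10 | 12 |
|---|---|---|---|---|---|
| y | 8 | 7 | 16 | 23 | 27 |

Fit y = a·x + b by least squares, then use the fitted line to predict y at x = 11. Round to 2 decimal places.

ŷ = 24.91

Sums needed: Σx·x = 318, Σx = 36, Σ1 = 5.
For Mᵀy: Σx·y = 718, Σy = 81.
MᵀM·[a, b]ᵀ = Mᵀy becomes [[318, 36]; [36, 5]]·[a, b]ᵀ = [718, 81]ᵀ.
Determinant 318·5 − 36² = 294.
a = (718·5 − 36·81)/294 = 337/147; b = (318·81 − 36·718)/294 = -15/49.
At x = 11: ŷ = (337/147)·(11) + (-15/49)·(1) = 3662/147.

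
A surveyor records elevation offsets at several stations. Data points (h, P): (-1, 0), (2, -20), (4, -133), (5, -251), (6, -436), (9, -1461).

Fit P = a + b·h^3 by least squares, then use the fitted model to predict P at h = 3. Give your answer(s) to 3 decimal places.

Setting ∂/∂a … = 0 gives: 6·a + 1141·b = -2301;  1141·a + 597883·b = -1199292.
Determinant 6·597883 − 1141² = 2285417.
a = ((-2301)·597883 − 1141·(-1199292))/2285417 = -7336611/2285417; b = (6·(-1199292) − 1141·(-2301))/2285417 = -4570311/2285417.
At h = 3: P̂ = (-7336611/2285417)·(1) + (-4570311/2285417)·(27) = -130735008/2285417.

P̂ = -57.204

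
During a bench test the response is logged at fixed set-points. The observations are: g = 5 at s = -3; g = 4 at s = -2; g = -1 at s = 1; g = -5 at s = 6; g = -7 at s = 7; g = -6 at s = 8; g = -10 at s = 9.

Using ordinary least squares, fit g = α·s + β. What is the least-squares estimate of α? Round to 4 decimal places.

XᵀX·[α, β]ᵀ = Xᵀg reads: 244·α + 26·β = -241;  26·α + 7·β = -20.
Eliminating β: 7·(row 1) − 26·(row 2) gives 1032·α = 7·(-241) − 26·(-20) = -1167, so α = -389/344.
Then β = ((-20) − 26·(-389/344))/7 = 231/172.

α = -1.1308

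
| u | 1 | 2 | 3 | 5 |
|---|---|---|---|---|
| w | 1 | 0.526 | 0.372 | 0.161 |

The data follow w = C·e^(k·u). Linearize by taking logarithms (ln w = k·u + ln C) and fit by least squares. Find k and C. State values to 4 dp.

k = -0.4428, C = 1.4238

Let Y = ln w. Fitting Y = k·u + ln C by least squares:
AᵀA = [[39.0000, 11.0000]; [11.0000, 4]], rhs = [-13.3832, -3.4577]ᵀ  (here Σu = 11.0000, Σ(u)² = 39.0000, Σln w = -3.4577, Σu·ln w = -13.3832).
Slope k = (n·Σu·ln w − Σu·Σln w)/(n·Σ(u)² − (Σu)²) = (4·-13.3832 − 11.0000·-3.4577)/35.0000 = -0.44282; ln C = (Σln w − k·Σu)/n = 0.35334, so C = exp(0.35334) = 1.42381.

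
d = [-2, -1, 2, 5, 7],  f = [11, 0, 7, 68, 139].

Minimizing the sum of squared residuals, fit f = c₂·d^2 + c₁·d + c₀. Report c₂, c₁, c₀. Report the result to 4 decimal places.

Entries of XᵀX: Σd^2·d^2 = 3059, Σd^2·d = 467, Σd^2 = 83, Σd·d = 83, Σd = 11, Σ1 = 5.
And Σd^2·f = 8583, Σd·f = 1305, Σf = 225.
Normal equations: [[3059, 467, 83]; [467, 83, 11]; [83, 11, 5]]·[c₂, c₁, c₀]ᵀ = [8583, 1305, 225]ᵀ.
Row-reducing yields c₂ = 7597/2496, c₁ = -787/832, c₀ = -2149/624.

c₂ = 3.0437, c₁ = -0.9459, c₀ = -3.4439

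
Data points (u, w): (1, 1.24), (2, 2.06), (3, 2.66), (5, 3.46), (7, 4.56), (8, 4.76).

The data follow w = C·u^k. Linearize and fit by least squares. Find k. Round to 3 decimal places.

Let Y = ln w. Fitting Y = k·ln u + ln C by least squares:
Σln u = 7.4265, Σ(ln u)² = 12.3883, Σln w = 6.2350, Σln u·ln w = 9.7705.
Normal system: [[12.3883, 7.4265]; [7.4265, 6]]·[k, ln C]ᵀ = [9.7705, 6.2350]ᵀ.
Δ = 12.3883·6 − (7.4265)² = 19.1764; k = (9.7705·6 − 7.4265·6.2350)/19.1764 = 0.64239, ln C = (12.3883·6.2350 − 7.4265·9.7705)/19.1764 = 0.24405.

k = 0.642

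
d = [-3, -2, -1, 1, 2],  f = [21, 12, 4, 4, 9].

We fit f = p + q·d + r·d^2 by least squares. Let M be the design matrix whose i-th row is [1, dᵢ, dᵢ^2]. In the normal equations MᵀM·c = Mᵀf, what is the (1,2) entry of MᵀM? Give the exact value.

-3

Row 1 ↔ basis 1, column 2 ↔ basis d, so (MᵀM)_{1,2} = Σᵢ d = (1)·(-3) + (1)·(-2) + (1)·(-1) + (1)·(1) + (1)·(2) = -3.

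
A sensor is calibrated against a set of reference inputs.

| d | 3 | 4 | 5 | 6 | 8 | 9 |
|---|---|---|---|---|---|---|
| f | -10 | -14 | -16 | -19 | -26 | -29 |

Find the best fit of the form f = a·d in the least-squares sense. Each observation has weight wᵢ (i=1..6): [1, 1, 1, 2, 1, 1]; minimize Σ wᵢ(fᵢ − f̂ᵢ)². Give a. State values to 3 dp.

Sums needed: Σwᵢ·d·d = 267.
And Σwᵢ·d·f = -863.
So AᵀWA·[a]ᵀ = AᵀWf: [[267]]·[a]ᵀ = [-863]ᵀ.
a = (-863)/267 = -3.23221.

a = -3.232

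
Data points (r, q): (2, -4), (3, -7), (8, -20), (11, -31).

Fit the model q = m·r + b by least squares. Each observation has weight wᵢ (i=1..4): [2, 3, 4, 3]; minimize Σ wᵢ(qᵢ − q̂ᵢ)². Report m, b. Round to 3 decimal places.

m = -2.918, b = 2.136

Normal-equation sums: Σwᵢ·r·r = 654, Σwᵢ·r = 78, Σwᵢ·1 = 12.
And Σwᵢ·r·q = -1742, Σwᵢ·q = -202.
So AᵀWA·[m, b]ᵀ = AᵀWq: [[654, 78]; [78, 12]]·[m, b]ᵀ = [-1742, -202]ᵀ.
Determinant 654·12 − 78² = 1764.
m = ((-1742)·12 − 78·(-202))/1764 = -143/49; b = (654·(-202) − 78·(-1742))/1764 = 314/147.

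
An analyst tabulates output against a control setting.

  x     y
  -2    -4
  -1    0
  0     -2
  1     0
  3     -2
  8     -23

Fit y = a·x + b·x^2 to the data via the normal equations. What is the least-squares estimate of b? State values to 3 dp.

Setting ∂/∂a … = 0 gives: 79·a + 531·b = -182;  531·a + 4195·b = -1506.
(Σx·x = 79, Σx·x^2 = 531, Σx^2·x^2 = 4195, Σx·y = -182, Σx^2·y = -1506.)
Δ = 79·4195 − 531² = 49444.
a = ((-182)·4195 − 531·(-1506))/49444 = 9049/12361; b = (79·(-1506) − 531·(-182))/49444 = -5583/12361.

b = -0.452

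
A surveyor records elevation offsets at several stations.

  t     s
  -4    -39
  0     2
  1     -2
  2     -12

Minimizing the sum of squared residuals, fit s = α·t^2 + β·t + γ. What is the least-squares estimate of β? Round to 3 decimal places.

β = -1.251

Normal-equation sums: Σt^2·t^2 = 273, Σt^2·t = -55, Σt^2 = 21, Σt·t = 21, Σt = -1, Σ1 = 4.
And Σt^2·s = -674, Σt·s = 130, Σs = -51.
So XᵀX·[α, β, γ]ᵀ = Xᵀs: [[273, -55, 21]; [-55, 21, -1]; [21, -1, 4]]·[α, β, γ]ᵀ = [-674, 130, -51]ᵀ.
Row-reducing yields α = -5193/1804, β = -2257/1804, γ = 1849/902.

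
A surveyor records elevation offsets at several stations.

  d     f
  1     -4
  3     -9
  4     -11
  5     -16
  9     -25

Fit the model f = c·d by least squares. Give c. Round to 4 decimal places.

c = -2.8788

Entries of XᵀX: Σd·d = 132.
For Xᵀf: Σd·f = -380.
Normal equations: [[132]]·[c]ᵀ = [-380]ᵀ.
c = (-380)/132 = -2.87879.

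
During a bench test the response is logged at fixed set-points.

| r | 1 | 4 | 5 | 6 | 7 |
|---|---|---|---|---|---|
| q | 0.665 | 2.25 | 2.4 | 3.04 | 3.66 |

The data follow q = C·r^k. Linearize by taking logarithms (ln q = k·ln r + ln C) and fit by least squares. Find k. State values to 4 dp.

With ln qᵢ as the transformed response and ln rᵢ as the regressor:
Over the data: Σln r = 6.7334, Σ(ln r)² = 11.5091, Σln q = 3.6878, Σln r·ln q = 7.0501.
Normal system: [[11.5091, 6.7334]; [6.7334, 5]]·[k, ln C]ᵀ = [7.0501, 3.6878]ᵀ.
Solving (det = 12.2067): k = 0.85359, ln C = -0.41197.

k = 0.8536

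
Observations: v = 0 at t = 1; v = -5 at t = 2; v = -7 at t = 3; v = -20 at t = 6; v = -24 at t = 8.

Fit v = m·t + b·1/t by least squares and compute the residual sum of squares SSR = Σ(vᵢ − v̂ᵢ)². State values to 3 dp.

SSR = 5.308

Forming MᵀM = [[114, 5]; [5, 809/576]] and Mᵀv = [-343, -67/6]ᵀ gives MᵀM·[m, b]ᵀ = Mᵀv.
Eliminating b: (809/576)·(row 1) − 5·(row 2) gives (12971/96)·m = (809/576)·(-343) − 5·(-67/6) = -245327/576, so m = -14431/4578.
Then b = ((-67/6) − 5·(-14431/4578))/(809/576) = 2496/763.
Residuals: -5/42, -758/2289, 2085/1526, -1245/763, 1852/2289; SSR = 24299/4578.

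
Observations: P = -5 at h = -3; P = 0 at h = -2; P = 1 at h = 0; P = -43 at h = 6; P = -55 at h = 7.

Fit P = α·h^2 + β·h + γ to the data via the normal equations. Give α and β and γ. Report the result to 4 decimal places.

Normal-equation sums: Σh^2·h^2 = 3794, Σh^2·h = 524, Σh^2 = 98, Σh·h = 98, Σh = 8, Σ1 = 5.
For XᵀP: Σh^2·P = -4288, Σh·P = -628, ΣP = -102.
XᵀX·[α, β, γ]ᵀ = XᵀP becomes [[3794, 524, 98]; [524, 98, 8]; [98, 8, 5]]·[α, β, γ]ᵀ = [-4288, -628, -102]ᵀ.
Inverting the 3×3 Gram matrix, [α, β, γ]ᵀ = [-10138/10317, -12590/10317, 2794/3439]ᵀ.

α = -0.9826, β = -1.2203, γ = 0.8124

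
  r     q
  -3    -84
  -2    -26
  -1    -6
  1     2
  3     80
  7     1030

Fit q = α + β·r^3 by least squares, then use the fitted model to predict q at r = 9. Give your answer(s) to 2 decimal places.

AᵀA·[α, β]ᵀ = Aᵀq reads: 6·α + 335·β = 996;  335·α + 119173·β = 357934.
(Σ1 = 6, Σr^3 = 335, Σr^3·r^3 = 119173, Σq = 996, Σr^3·q = 357934.)
Determinant 6·119173 − 335² = 602813.
α = (996·119173 − 335·357934)/602813 = -1211582/602813; β = (6·357934 − 335·996)/602813 = 1813944/602813.
At r = 9: q̂ = (-1211582/602813)·(1) + (1813944/602813)·(729) = 1321153594/602813.

q̂ = 2191.65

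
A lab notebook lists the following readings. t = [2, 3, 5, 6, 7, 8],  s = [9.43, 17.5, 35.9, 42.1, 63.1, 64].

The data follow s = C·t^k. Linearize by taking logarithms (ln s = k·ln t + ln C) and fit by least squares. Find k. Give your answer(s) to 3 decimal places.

Linearized form: ln s = k·ln t + ln C. From the 6 transformed points,
Σln t = 9.2183, Σ(ln t)² = 15.5987, Σln s = 20.7305, Σln t·ln s = 33.8774.
Equations: 15.5987·k + 9.2183·ln C = 33.8774;  9.2183·k + 6·ln C = 20.7305.
Δ = 15.5987·6 − (9.2183)² = 8.6152; k = (33.8774·6 − 9.2183·20.7305)/8.6152 = 1.41200, ln C = (15.5987·20.7305 − 9.2183·33.8774)/8.6152 = 1.28571.

k = 1.412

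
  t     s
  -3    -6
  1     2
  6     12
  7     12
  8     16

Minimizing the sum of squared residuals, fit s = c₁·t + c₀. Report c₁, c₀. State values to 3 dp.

c₁ = 1.926, c₀ = -0.120

Sums needed: Σt·t = 159, Σt = 19, Σ1 = 5.
Right-hand side: Σt·s = 304, Σs = 36.
MᵀM·[c₁, c₀]ᵀ = Mᵀs becomes [[159, 19]; [19, 5]]·[c₁, c₀]ᵀ = [304, 36]ᵀ.
Determinant 159·5 − 19² = 434.
c₁ = (304·5 − 19·36)/434 = 418/217; c₀ = (159·36 − 19·304)/434 = -26/217.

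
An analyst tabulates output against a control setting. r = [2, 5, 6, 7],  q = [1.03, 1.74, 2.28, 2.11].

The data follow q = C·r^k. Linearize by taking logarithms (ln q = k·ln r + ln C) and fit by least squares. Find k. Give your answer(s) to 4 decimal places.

With ln qᵢ as the transformed response and ln rᵢ as the regressor:
AᵀA = [[10.0677, 6.0403]; [6.0403, 4]], rhs = [3.8416, 2.1543]ᵀ  (here Σln r = 6.0403, Σ(ln r)² = 10.0677, Σln q = 2.1543, Σln r·ln q = 3.8416).
Slope k = (n·Σln r·ln q − Σln r·Σln q)/(n·Σ(ln r)² − (Σln r)²) = (4·3.8416 − 6.0403·2.1543)/3.7862 = 0.62174; ln C = (Σln q − k·Σln r)/n = -0.40029.

k = 0.6217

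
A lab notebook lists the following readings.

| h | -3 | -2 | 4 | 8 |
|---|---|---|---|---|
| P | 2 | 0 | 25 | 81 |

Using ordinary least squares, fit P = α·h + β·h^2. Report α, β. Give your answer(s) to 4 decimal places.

Compute the Gram sums: Σh·h = 93, Σh·h^2 = 541, Σh^2·h^2 = 4449.
For AᵀP: Σh·P = 742, Σh^2·P = 5602.
Eliminating β: 4449·(row 1) − 541·(row 2) gives 121076·α = 4449·742 − 541·5602 = 270476, so α = 67619/30269.
Then β = (5602 − 541·(67619/30269))/4449 = 29891/30269.

α = 2.2339, β = 0.9875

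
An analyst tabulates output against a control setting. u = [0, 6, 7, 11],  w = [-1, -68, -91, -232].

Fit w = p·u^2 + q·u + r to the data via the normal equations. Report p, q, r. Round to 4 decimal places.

Sums needed: Σu^2·u^2 = 18338, Σu^2·u = 1890, Σu^2 = 206, Σu·u = 206, Σu = 24, Σ1 = 4.
Right-hand side: Σu^2·w = -34979, Σu·w = -3597, Σw = -392.
Normal equations: [[18338, 1890, 206]; [1890, 206, 24]; [206, 24, 4]]·[p, q, r]ᵀ = [-34979, -3597, -392]ᵀ.
Inverting the 3×3 Gram matrix, [p, q, r]ᵀ = [-51406/25741, 50709/51482, -27336/25741]ᵀ.

p = -1.9970, q = 0.9850, r = -1.0620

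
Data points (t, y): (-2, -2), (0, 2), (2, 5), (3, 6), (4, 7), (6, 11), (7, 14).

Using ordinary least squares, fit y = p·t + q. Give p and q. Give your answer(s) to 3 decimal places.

p = 1.662, q = 1.394

Sums needed: Σt·t = 118, Σt = 20, Σ1 = 7.
And Σt·y = 224, Σy = 43.
AᵀA·[p, q]ᵀ = Aᵀy becomes [[118, 20]; [20, 7]]·[p, q]ᵀ = [224, 43]ᵀ.
Δ = 118·7 − 20² = 426.
p = (224·7 − 20·43)/426 = 118/71; q = (118·43 − 20·224)/426 = 99/71.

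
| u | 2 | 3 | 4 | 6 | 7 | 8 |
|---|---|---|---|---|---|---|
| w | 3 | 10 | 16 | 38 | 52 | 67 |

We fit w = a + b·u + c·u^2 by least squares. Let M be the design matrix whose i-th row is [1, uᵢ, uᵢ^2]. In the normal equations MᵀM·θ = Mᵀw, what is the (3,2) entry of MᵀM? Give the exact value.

Row 3 ↔ basis u^2, column 2 ↔ basis u, so (MᵀM)_{3,2} = Σᵢ (u^2)·(u) = (4)·(2) + (9)·(3) + (16)·(4) + (36)·(6) + (49)·(7) + (64)·(8) = 1170.

1170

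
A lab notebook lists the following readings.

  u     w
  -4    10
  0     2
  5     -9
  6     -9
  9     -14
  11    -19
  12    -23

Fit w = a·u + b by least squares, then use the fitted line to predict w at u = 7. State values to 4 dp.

From the data, Σu·u = 423, Σu = 39, Σ1 = 7.
And Σu·w = -750, Σw = -62.
MᵀM·[a, b]ᵀ = Mᵀw becomes [[423, 39]; [39, 7]]·[a, b]ᵀ = [-750, -62]ᵀ.
det = 423·7 − 39² = 1440.
a = ((-750)·7 − 39·(-62))/1440 = -59/30; b = (423·(-62) − 39·(-750))/1440 = 21/10.
At u = 7: ŵ = (-59/30)·(7) + (21/10)·(1) = -35/3.

ŵ = -11.6667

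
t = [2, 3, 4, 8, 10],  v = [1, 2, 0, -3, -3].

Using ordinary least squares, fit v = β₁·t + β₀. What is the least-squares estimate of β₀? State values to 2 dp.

Forming XᵀX = [[193, 27]; [27, 5]] and Xᵀv = [-46, -3]ᵀ gives XᵀX·[β₁, β₀]ᵀ = Xᵀv.
det = 193·5 − 27² = 236.
β₁ = ((-46)·5 − 27·(-3))/236 = -149/236; β₀ = (193·(-3) − 27·(-46))/236 = 663/236.

β₀ = 2.81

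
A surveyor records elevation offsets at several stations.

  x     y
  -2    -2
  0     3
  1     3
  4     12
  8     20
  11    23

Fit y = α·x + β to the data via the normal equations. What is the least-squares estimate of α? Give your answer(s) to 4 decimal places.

α = 2.0080

Normal-equation sums: Σx·x = 206, Σx = 22, Σ1 = 6.
For Aᵀy: Σx·y = 468, Σy = 59.
AᵀA·[α, β]ᵀ = Aᵀy becomes [[206, 22]; [22, 6]]·[α, β]ᵀ = [468, 59]ᵀ.
det = 206·6 − 22² = 752.
α = (468·6 − 22·59)/752 = 755/376; β = (206·59 − 22·468)/752 = 929/376.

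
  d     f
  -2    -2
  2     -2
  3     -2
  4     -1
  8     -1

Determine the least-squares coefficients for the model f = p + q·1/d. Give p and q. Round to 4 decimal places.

Sums needed: Σ1 = 5, Σ1/d = 17/24, Σ1/d·1/d = 397/576.
For Xᵀf: Σf = -8, Σ1/d·f = -25/24.
XᵀX·[p, q]ᵀ = Xᵀf becomes [[5, 17/24]; [17/24, 397/576]]·[p, q]ᵀ = [-8, -25/24]ᵀ.
Δ = 5·(397/576) − (17/24)² = 53/18.
p = ((-8)·(397/576) − (17/24)·(-25/24))/(53/18) = -2751/1696; q = (5·(-25/24) − (17/24)·(-8))/(53/18) = 33/212.

p = -1.6221, q = 0.1557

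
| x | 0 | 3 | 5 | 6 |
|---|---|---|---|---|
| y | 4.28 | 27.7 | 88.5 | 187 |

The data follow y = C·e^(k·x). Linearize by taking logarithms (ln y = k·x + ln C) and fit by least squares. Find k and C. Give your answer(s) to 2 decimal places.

k = 0.62, C = 4.25

Taking logs, ln y = k·x + ln C, so regress ln y on x.
Σx = 14.0000, Σ(x)² = 70.0000, Σln y = 14.4895, Σx·ln y = 63.7660.
Equations: 70.0000·k + 14.0000·ln C = 63.7660;  14.0000·k + 4·ln C = 14.4895.
Solving (det = 84.0000): k = 0.62156, ln C = 1.44692, so C = exp(1.44692) = 4.25001.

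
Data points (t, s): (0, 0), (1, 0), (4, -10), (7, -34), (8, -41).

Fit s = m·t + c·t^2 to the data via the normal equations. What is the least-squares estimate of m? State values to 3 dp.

m = 0.034

Compute the Gram sums: Σt·t = 130, Σt·t^2 = 920, Σt^2·t^2 = 6754.
Right-hand side: Σt·s = -606, Σt^2·s = -4450.
XᵀX·[m, c]ᵀ = Xᵀs becomes [[130, 920]; [920, 6754]]·[m, c]ᵀ = [-606, -4450]ᵀ.
Δ = 130·6754 − 920² = 31620.
m = ((-606)·6754 − 920·(-4450))/31620 = 269/7905; c = (130·(-4450) − 920·(-606))/31620 = -1049/1581.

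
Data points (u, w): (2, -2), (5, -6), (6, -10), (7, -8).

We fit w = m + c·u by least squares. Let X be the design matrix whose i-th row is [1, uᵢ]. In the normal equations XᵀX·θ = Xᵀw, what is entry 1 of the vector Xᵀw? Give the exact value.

Entry 1 ↔ basis 1, so (Xᵀw)_{1} = Σᵢ wᵢ = (1)·(-2) + (1)·(-6) + (1)·(-10) + (1)·(-8) = -26.

-26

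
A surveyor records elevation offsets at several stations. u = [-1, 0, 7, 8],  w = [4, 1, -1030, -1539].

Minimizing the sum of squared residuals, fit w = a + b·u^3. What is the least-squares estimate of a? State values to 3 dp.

a = 1.071

Normal-equation sums: Σ1 = 4, Σu^3 = 854, Σu^3·u^3 = 379794.
Moment sums: Σw = -2564, Σu^3·w = -1141262.
Normal equations: [[4, 854]; [854, 379794]]·[a, b]ᵀ = [-2564, -1141262]ᵀ.
Δ = 4·379794 − 854² = 789860.
a = ((-2564)·379794 − 854·(-1141262))/789860 = 211483/197465; b = (4·(-1141262) − 854·(-2564))/789860 = -593848/197465.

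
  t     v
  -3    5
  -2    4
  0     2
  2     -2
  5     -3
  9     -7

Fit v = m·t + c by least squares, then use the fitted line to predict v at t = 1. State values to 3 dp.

v̂ = 0.669

Setting ∂/∂m … = 0 gives: 123·m + 11·c = -105;  11·m + 6·c = -1.
(Σt·t = 123, Σt = 11, Σ1 = 6, Σt·v = -105, Σv = -1.)
Δ = 123·6 − 11² = 617.
m = ((-105)·6 − 11·(-1))/617 = -619/617; c = (123·(-1) − 11·(-105))/617 = 1032/617.
At t = 1: v̂ = (-619/617)·(1) + (1032/617)·(1) = 413/617.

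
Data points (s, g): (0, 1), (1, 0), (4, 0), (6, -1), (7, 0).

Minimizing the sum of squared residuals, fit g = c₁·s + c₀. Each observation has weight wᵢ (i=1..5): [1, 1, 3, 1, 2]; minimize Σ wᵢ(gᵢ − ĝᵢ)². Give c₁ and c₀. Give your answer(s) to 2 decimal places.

c₁ = -0.13, c₀ = 0.53

MᵀWM·[c₁, c₀]ᵀ = MᵀWg reads: 183·c₁ + 33·c₀ = -6;  33·c₁ + 8·c₀ = 0.
det = 183·8 − 33² = 375.
c₁ = ((-6)·8 − 33·0)/375 = -16/125; c₀ = (183·0 − 33·(-6))/375 = 66/125.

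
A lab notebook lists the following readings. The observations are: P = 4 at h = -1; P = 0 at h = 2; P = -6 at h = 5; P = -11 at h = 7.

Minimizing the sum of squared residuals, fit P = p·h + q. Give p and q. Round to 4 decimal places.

Normal-equation sums: Σh·h = 79, Σh = 13, Σ1 = 4.
Right-hand side: Σh·P = -111, ΣP = -13.
So MᵀM·[p, q]ᵀ = MᵀP: [[79, 13]; [13, 4]]·[p, q]ᵀ = [-111, -13]ᵀ.
Eliminating q: 4·(row 1) − 13·(row 2) gives 147·p = 4·(-111) − 13·(-13) = -275, so p = -275/147.
Then q = ((-13) − 13·(-275/147))/4 = 416/147.

p = -1.8707, q = 2.8299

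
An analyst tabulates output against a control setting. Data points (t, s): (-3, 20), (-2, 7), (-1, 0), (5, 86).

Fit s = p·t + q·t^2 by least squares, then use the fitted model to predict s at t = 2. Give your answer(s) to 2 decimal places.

Entries of XᵀX: Σt·t = 39, Σt·t^2 = 89, Σt^2·t^2 = 723.
For Xᵀs: Σt·s = 356, Σt^2·s = 2358.
XᵀX·[p, q]ᵀ = Xᵀs becomes [[39, 89]; [89, 723]]·[p, q]ᵀ = [356, 2358]ᵀ.
det = 39·723 − 89² = 20276.
p = (356·723 − 89·2358)/20276 = 23763/10138; q = (39·2358 − 89·356)/20276 = 30139/10138.
At t = 2: ŝ = (23763/10138)·(2) + (30139/10138)·(4) = 84041/5069.

ŝ = 16.58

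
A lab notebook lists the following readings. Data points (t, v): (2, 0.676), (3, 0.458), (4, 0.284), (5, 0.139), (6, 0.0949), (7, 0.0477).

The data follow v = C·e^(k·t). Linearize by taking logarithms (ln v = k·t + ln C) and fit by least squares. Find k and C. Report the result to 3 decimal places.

k = -0.534, C = 2.159

With ln vᵢ as the transformed response and tᵢ as the regressor:
Σt = 27.0000, Σ(t)² = 139.0000, Σln v = -9.8023, Σt·ln v = -53.4567.
Equations: 139.0000·k + 27.0000·ln C = -53.4567;  27.0000·k + 6·ln C = -9.8023.
Δ = 139.0000·6 − (27.0000)² = 105.0000; k = (-53.4567·6 − 27.0000·-9.8023)/105.0000 = -0.53408, ln C = (139.0000·-9.8023 − 27.0000·-53.4567)/105.0000 = 0.76967, so C = exp(0.76967) = 2.15905.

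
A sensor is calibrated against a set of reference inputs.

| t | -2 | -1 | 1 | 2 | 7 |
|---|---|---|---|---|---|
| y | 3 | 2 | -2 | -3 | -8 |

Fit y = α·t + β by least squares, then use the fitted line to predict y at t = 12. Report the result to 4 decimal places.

ŷ = -14.6992

Forming AᵀA = [[59, 7]; [7, 5]] and Aᵀy = [-72, -8]ᵀ gives AᵀA·[α, β]ᵀ = Aᵀy.
Eliminating β: 5·(row 1) − 7·(row 2) gives 246·α = 5·(-72) − 7·(-8) = -304, so α = -152/123.
Then β = ((-8) − 7·(-152/123))/5 = 16/123.
At t = 12: ŷ = (-152/123)·(12) + (16/123)·(1) = -1808/123.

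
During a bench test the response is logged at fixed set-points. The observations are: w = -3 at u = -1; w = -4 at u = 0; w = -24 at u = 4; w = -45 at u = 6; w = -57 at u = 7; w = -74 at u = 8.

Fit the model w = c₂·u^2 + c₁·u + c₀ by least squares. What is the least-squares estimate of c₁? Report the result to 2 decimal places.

c₁ = -1.34

With design matrix A, AᵀA = [[8050, 1134, 166]; [1134, 166, 24]; [166, 24, 6]] and Aᵀw = [-9536, -1354, -207]ᵀ.
Solving the 3×3 system (Gaussian elimination) gives c₂ = -5823/6334, c₁ = -42491/31670, c₀ = -58568/15835.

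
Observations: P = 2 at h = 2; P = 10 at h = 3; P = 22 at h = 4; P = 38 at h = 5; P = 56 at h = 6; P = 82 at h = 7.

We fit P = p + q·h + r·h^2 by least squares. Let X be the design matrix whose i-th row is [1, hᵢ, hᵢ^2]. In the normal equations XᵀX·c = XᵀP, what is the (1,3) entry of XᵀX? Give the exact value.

Row 1 ↔ basis 1, column 3 ↔ basis h^2, so (XᵀX)_{1,3} = Σᵢ h^2 = (1)·(4) + (1)·(9) + (1)·(16) + (1)·(25) + (1)·(36) + (1)·(49) = 139.

139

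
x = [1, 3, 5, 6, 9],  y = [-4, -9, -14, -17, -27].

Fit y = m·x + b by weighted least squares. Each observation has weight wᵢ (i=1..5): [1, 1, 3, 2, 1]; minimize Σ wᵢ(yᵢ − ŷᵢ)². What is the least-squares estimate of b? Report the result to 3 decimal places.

b = -0.289

Sums needed: Σwᵢ·x·x = 238, Σwᵢ·x = 40, Σwᵢ·1 = 8.
Moment sums: Σwᵢ·x·y = -688, Σwᵢ·y = -116.
MᵀWM·[m, b]ᵀ = MᵀWy becomes [[238, 40]; [40, 8]]·[m, b]ᵀ = [-688, -116]ᵀ.
Δ = 238·8 − 40² = 304.
m = ((-688)·8 − 40·(-116))/304 = -54/19; b = (238·(-116) − 40·(-688))/304 = -11/38.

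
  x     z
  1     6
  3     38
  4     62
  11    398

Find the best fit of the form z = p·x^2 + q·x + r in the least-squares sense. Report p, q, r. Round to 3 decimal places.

AᵀA·[p, q, r]ᵀ = Aᵀz reads: 14979·p + 1423·q + 147·r = 49498;  1423·p + 147·q + 19·r = 4746;  147·p + 19·q + 4·r = 504.
Inverting the 3×3 Gram matrix, [p, q, r]ᵀ = [26638/9109, 37330/9109, -8530/9109]ᵀ.

p = 2.924, q = 4.098, r = -0.936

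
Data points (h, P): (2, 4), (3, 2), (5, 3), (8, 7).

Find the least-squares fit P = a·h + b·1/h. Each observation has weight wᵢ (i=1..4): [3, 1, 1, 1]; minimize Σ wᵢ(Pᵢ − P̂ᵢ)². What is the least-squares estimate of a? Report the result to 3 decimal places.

Setting ∂/∂a … = 0 gives: 110·a + 6·b = 101;  6·a + (13201/14400)·b = 977/120.
Eliminating b: (13201/14400)·(row 1) − 6·(row 2) gives (93371/1440)·a = (13201/14400)·101 − 6·(977/120) = 629861/14400, so a = 629861/933710.
Then b = ((977/120) − 6·(629861/933710))/(13201/14400) = 417000/93371.

a = 0.675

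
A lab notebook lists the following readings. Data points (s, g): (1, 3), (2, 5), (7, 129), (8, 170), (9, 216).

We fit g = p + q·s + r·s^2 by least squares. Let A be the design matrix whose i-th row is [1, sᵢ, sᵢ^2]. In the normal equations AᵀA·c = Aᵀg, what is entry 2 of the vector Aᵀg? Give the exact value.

Entry 2 ↔ basis s, so (Aᵀg)_{2} = Σᵢ (s)·gᵢ = (1)·(3) + (2)·(5) + (7)·(129) + (8)·(170) + (9)·(216) = 4220.

4220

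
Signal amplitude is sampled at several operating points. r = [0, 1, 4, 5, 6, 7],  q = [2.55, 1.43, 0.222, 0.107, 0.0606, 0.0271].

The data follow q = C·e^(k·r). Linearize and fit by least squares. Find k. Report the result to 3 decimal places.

Let Y = ln q. Fitting Y = k·r + ln C by least squares:
Σr = 23.0000, Σ(r)² = 127.0000, Σln q = -8.8579, Σr·ln q = -58.9156.
Equations: 127.0000·k + 23.0000·ln C = -58.9156;  23.0000·k + 6·ln C = -8.8579.
Solving (det = 233.0000): k = -0.64275, ln C = 0.98757.

k = -0.643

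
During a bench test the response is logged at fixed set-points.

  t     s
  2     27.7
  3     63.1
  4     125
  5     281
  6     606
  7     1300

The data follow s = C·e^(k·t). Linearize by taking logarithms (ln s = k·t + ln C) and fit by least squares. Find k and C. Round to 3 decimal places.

Linearized form: ln s = k·t + ln C. From the 6 transformed points,
Over the data: Σt = 27.0000, Σ(t)² = 139.0000, Σln s = 31.5098, Σt·ln s = 155.2142.
Normal system: [[139.0000, 27.0000]; [27.0000, 6]]·[k, ln C]ᵀ = [155.2142, 31.5098]ᵀ.
Solving (det = 105.0000): k = 0.76686, ln C = 1.80079, so C = exp(1.80079) = 6.05440.

k = 0.767, C = 6.054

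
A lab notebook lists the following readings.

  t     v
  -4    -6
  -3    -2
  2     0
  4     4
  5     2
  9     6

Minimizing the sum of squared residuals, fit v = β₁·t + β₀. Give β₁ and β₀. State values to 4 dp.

Forming XᵀX = [[151, 13]; [13, 6]] and Xᵀv = [110, 4]ᵀ gives XᵀX·[β₁, β₀]ᵀ = Xᵀv.
Determinant 151·6 − 13² = 737.
β₁ = (110·6 − 13·4)/737 = 608/737; β₀ = (151·4 − 13·110)/737 = -826/737.

β₁ = 0.8250, β₀ = -1.1208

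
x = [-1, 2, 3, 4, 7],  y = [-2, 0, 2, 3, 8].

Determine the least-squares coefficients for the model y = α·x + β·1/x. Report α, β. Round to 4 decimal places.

Sums needed: Σx·x = 79, Σx·1/x = 5, Σ1/x·1/x = 10189/7056.
For Mᵀy: Σx·y = 76, Σ1/x·y = 383/84.
Eliminating β: (10189/7056)·(row 1) − 5·(row 2) gives (628531/7056)·α = (10189/7056)·76 − 5·(383/84) = 38344/441, so α = 613504/628531.
Then β = ((383/84) − 5·(613504/628531))/(10189/7056) = -139692/628531.

α = 0.9761, β = -0.2223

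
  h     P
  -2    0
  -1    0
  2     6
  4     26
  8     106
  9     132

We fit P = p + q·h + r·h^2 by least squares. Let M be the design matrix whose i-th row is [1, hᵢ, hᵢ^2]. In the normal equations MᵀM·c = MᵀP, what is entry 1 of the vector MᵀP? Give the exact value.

Entry 1 ↔ basis 1, so (MᵀP)_{1} = Σᵢ Pᵢ = (1)·(0) + (1)·(0) + (1)·(6) + (1)·(26) + (1)·(106) + (1)·(132) = 270.

270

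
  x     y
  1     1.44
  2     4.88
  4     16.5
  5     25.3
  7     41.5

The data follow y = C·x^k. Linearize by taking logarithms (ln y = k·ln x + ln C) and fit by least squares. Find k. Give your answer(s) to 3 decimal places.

k = 1.745

Let Y = ln y. Fitting Y = k·ln x + ln C by least squares:
XᵀX = [[8.7791, 5.6348]; [5.6348, 5]], rhs = [17.4347, 11.7096]ᵀ  (here Σln x = 5.6348, Σ(ln x)² = 8.7791, Σln y = 11.7096, Σln x·ln y = 17.4347).
Slope k = (n·Σln x·ln y − Σln x·Σln y)/(n·Σ(ln x)² − (Σln x)²) = (5·17.4347 − 5.6348·11.7096)/12.1448 = 1.74495; ln C = (Σln y − k·Σln x)/n = 0.37545.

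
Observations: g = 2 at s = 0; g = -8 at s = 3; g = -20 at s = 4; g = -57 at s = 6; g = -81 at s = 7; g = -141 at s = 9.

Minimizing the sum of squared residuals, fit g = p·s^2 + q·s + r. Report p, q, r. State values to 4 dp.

p = -2.0615, q = 2.5938, r = 2.2533

The normal system AᵀA·[p, q, r]ᵀ = Aᵀg is [[10595, 1379, 191]; [1379, 191, 29]; [191, 29, 6]]·[p, q, r]ᵀ = [-17834, -2282, -305]ᵀ.
Row-reducing yields p = -2985/1448, q = 18779/7240, r = 8157/3620.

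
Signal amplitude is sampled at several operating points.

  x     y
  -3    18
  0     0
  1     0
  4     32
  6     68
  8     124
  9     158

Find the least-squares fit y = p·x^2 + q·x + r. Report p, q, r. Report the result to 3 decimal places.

p = 1.978, q = -0.230, r = -0.516

Normal-equation sums: Σx^2·x^2 = 12291, Σx^2·x = 1495, Σx^2 = 207, Σx·x = 207, Σx = 25, Σ1 = 7.
For Aᵀy: Σx^2·y = 23856, Σx·y = 2896, Σy = 400.
So AᵀA·[p, q, r]ᵀ = Aᵀy: [[12291, 1495, 207]; [1495, 207, 25]; [207, 25, 7]]·[p, q, r]ᵀ = [23856, 2896, 400]ᵀ.
Solving the 3×3 system (Gaussian elimination) gives p = 536976/271529, q = -62448/271529, r = -140176/271529.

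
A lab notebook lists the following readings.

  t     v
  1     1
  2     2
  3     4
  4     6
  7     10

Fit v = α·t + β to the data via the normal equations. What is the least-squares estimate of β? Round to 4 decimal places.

β = -0.6604

The normal system XᵀX·[α, β]ᵀ = Xᵀv is [[79, 17]; [17, 5]]·[α, β]ᵀ = [111, 23]ᵀ.
Δ = 79·5 − 17² = 106.
α = (111·5 − 17·23)/106 = 82/53; β = (79·23 − 17·111)/106 = -35/53.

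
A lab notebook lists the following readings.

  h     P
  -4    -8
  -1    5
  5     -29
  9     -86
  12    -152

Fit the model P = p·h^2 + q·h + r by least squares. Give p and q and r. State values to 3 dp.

Compute the Gram sums: Σh^2·h^2 = 28179, Σh^2·h = 2517, Σh^2 = 267, Σh·h = 267, Σh = 21, Σ1 = 5.
Moment sums: Σh^2·P = -29702, Σh·P = -2716, ΣP = -270.
So AᵀA·[p, q, r]ᵀ = AᵀP: [[28179, 2517, 267]; [2517, 267, 21]; [267, 21, 5]]·[p, q, r]ᵀ = [-29702, -2716, -270]ᵀ.
Row-reducing yields p = -218725/225588, q = -288745/225588, r = 59241/18799.

p = -0.970, q = -1.280, r = 3.151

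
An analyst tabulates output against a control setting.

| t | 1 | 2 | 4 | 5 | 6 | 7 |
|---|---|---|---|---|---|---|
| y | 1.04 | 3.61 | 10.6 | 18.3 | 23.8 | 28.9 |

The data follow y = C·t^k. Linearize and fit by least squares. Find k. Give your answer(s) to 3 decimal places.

k = 1.724

With ln yᵢ as the transformed response and ln tᵢ as the regressor:
Σln t = 7.4265, Σ(ln t)² = 11.9895, Σln y = 13.1242, Σln t·ln y = 21.0662.
Normal system: [[11.9895, 7.4265]; [7.4265, 6]]·[k, ln C]ᵀ = [21.0662, 13.1242]ᵀ.
Slope k = (n·Σln t·ln y − Σln t·Σln y)/(n·Σ(ln t)² − (Σln t)²) = (6·21.0662 − 7.4265·13.1242)/16.7835 = 1.72368; ln C = (Σln y − k·Σln t)/n = 0.05387.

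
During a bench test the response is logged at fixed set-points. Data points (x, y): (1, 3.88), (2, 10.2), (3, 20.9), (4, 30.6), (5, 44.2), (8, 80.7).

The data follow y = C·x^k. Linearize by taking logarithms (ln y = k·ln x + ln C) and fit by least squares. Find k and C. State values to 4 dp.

Let Y = ln y. Fitting Y = k·ln x + ln C by least squares:
Σln x = 6.8669, Σ(ln x)² = 10.5236, Σln y = 18.3184, Σln x·ln y = 24.9198.
Equations: 10.5236·k + 6.8669·ln C = 24.9198;  6.8669·k + 6·ln C = 18.3184.
Slope k = (n·Σln x·ln y − Σln x·Σln y)/(n·Σ(ln x)² − (Σln x)²) = (6·24.9198 − 6.8669·18.3184)/15.9867 = 1.48418; ln C = (Σln y − k·Σln x)/n = 1.35444, so C = exp(1.35444) = 3.87460.

k = 1.4842, C = 3.8746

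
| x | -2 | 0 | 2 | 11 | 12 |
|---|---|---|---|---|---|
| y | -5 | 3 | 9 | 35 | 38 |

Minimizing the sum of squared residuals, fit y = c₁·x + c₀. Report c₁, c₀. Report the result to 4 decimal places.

Forming AᵀA = [[273, 23]; [23, 5]] and Aᵀy = [869, 80]ᵀ gives AᵀA·[c₁, c₀]ᵀ = Aᵀy.
Δ = 273·5 − 23² = 836.
c₁ = (869·5 − 23·80)/836 = 2505/836; c₀ = (273·80 − 23·869)/836 = 1853/836.

c₁ = 2.9964, c₀ = 2.2165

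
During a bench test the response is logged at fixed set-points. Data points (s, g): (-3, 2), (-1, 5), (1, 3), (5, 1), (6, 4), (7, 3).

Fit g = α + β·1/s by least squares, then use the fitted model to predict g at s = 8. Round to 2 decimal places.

Compute the Gram sums: Σ1 = 6, Σ1/s = 37/210, Σ1/s·1/s = 96989/44100.
And Σg = 18, Σ1/s·g = -48/35.
Normal equations: [[6, 37/210]; [37/210, 96989/44100]]·[α, β]ᵀ = [18, -48/35]ᵀ.
Determinant 6·(96989/44100) − (37/210)² = 116113/8820.
α = (18·(96989/44100) − (37/210)·(-48/35))/(116113/8820) = 1756458/580565; β = (6·(-48/35) − (37/210)·18)/(116113/8820) = -100548/116113.
At s = 8: ĝ = (1756458/580565)·(1) + (-100548/116113)·(1/8) = 3387231/1161130.

ĝ = 2.92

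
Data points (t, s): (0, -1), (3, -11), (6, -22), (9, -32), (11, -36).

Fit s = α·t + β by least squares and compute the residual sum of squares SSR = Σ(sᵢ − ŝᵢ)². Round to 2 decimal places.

The normal equations are: 247·α + 29·β = -849;  29·α + 5·β = -102.
Determinant 247·5 − 29² = 394.
α = ((-849)·5 − 29·(-102))/394 = -1287/394; β = (247·(-102) − 29·(-849))/394 = -573/394.
Residuals: 179/394, 50/197, -373/394, -226/197, 273/197; SSR = 1735/394.

SSR = 4.40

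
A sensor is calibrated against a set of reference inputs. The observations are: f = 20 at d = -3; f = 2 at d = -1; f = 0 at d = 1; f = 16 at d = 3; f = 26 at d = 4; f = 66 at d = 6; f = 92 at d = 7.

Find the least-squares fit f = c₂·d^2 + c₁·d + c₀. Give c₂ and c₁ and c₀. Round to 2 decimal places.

c₂ = 2.02, c₁ = -0.95, c₀ = -0.98

XᵀX·[c₂, c₁, c₀]ᵀ = Xᵀf reads: 4117·c₂ + 623·c₁ + 121·c₀ = 7626;  623·c₂ + 121·c₁ + 17·c₀ = 1130;  121·c₂ + 17·c₁ + 7·c₀ = 222.
(Σd^2·d^2 = 4117, Σd^2·d = 623, Σd^2 = 121, Σd·d = 121, Σd = 17, Σ1 = 7, Σd^2·f = 7626, Σd·f = 1130, Σf = 222.)
Row-reducing yields c₂ = 20908/10329, c₁ = -29308/30987, c₀ = -30322/30987.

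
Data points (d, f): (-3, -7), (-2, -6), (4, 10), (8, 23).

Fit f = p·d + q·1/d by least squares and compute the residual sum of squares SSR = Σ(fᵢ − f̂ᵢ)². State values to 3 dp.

SSR = 3.349

Normal-equation sums: Σd·d = 93, Σd·1/d = 4, Σ1/d·1/d = 253/576.
And Σd·f = 257, Σ1/d·f = 257/24.
XᵀX·[p, q]ᵀ = Xᵀf becomes [[93, 4]; [4, 253/576]]·[p, q]ᵀ = [257, 257/24]ᵀ.
det = 93·(253/576) − 4² = 4771/192.
p = (257·(253/576) − 4·(257/24))/(4771/192) = 40349/14313; q = (93·(257/24) − 4·257)/(4771/192) = -6168/4771.
Residuals: 4896/4771, -14432/14313, -13640/14313, 8720/14313; SSR = 47936/14313.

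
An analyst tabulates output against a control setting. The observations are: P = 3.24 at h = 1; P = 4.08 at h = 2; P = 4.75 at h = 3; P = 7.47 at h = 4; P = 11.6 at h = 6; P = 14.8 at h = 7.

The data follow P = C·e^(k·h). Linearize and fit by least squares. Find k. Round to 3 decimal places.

Linearized form: ln P = k·h + ln C. From the 6 transformed points,
Over the data: Σh = 23.0000, Σ(h)² = 115.0000, Σln P = 11.2963, Σh·ln P = 50.2742.
Normal system: [[115.0000, 23.0000]; [23.0000, 6]]·[k, ln C]ᵀ = [50.2742, 11.2963]ᵀ.
Δ = 115.0000·6 − (23.0000)² = 161.0000; k = (50.2742·6 − 23.0000·11.2963)/161.0000 = 0.25981, ln C = (115.0000·11.2963 − 23.0000·50.2742)/161.0000 = 0.88679.

k = 0.260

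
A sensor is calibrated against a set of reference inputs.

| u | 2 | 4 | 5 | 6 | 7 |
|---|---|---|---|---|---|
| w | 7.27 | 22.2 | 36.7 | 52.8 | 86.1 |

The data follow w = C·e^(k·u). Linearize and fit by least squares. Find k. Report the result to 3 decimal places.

k = 0.490

With ln wᵢ as the transformed response and uᵢ as the regressor:
Σu = 24.0000, Σ(u)² = 130.0000, Σln w = 17.1086, Σu·ln w = 89.3694.
Equations: 130.0000·k + 24.0000·ln C = 89.3694;  24.0000·k + 5·ln C = 17.1086.
Solving (det = 74.0000): k = 0.48972, ln C = 1.07106.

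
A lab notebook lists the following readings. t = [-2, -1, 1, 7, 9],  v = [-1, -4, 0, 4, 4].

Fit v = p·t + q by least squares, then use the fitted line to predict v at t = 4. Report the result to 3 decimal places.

From the data, Σt·t = 136, Σt = 14, Σ1 = 5.
Moment sums: Σt·v = 70, Σv = 3.
det = 136·5 − 14² = 484.
p = (70·5 − 14·3)/484 = 7/11; q = (136·3 − 14·70)/484 = -13/11.
At t = 4: v̂ = (7/11)·(4) + (-13/11)·(1) = 15/11.

v̂ = 1.364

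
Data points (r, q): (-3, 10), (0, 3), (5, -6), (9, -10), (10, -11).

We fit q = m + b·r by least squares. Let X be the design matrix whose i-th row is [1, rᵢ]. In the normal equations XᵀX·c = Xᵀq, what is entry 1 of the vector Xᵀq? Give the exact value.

Entry 1 ↔ basis 1, so (Xᵀq)_{1} = Σᵢ qᵢ = (1)·(10) + (1)·(3) + (1)·(-6) + (1)·(-10) + (1)·(-11) = -14.

-14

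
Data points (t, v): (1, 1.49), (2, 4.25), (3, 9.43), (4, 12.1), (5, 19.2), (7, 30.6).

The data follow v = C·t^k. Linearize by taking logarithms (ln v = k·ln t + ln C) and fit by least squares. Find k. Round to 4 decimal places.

Linearized form: ln v = k·ln t + ln C. From the 6 transformed points,
Over the data: Σln t = 6.7334, Σ(ln t)² = 9.9861, Σln v = 12.9587, Σln t·ln v = 18.3371.
Normal system: [[9.9861, 6.7334]; [6.7334, 6]]·[k, ln C]ᵀ = [18.3371, 12.9587]ᵀ.
Δ = 9.9861·6 − (6.7334)² = 14.5777; k = (18.3371·6 − 6.7334·12.9587)/14.5777 = 1.56173, ln C = (9.9861·12.9587 − 6.7334·18.3371)/14.5777 = 0.40715.

k = 1.5617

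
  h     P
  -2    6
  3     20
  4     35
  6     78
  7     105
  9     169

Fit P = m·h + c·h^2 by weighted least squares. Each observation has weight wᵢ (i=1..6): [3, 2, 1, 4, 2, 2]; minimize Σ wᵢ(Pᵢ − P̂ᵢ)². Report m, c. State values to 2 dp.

m = 1.03, c = 1.98

Compute the Gram sums: Σwᵢ·h·h = 450, Σwᵢ·h·h^2 = 3102, Σwᵢ·h^2·h^2 = 23574.
For XᵀWP: Σwᵢ·h·P = 6608, Σwᵢ·h^2·P = 49892.
Δ = 450·23574 − 3102² = 985896.
m = (6608·23574 − 3102·49892)/985896 = 42167/41079; c = (450·49892 − 3102·6608)/985896 = 81391/41079.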